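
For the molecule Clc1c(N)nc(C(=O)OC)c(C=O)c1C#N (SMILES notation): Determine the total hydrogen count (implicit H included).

6

Walk through each heavy atom and fill implicit hydrogens from standard valence (C 4, N 3, O 2, S 2, halogen 1); for lowercase aromatic atoms, an aromatic c carries 1 H when it has two neighbours and 0 H with three, and aromatic n carries 0 H:
  atom 1: Cl (halogen, monovalent) → 0 H
  atom 2: aromatic c, 3 neighbours → 0 H
  atom 3: aromatic c, 3 neighbours → 0 H
  atom 4: N, bond orders sum to 1 (valence 3) → 2 H
  atom 5: aromatic n, 2 neighbours → 0 H
  atom 6: aromatic c, 3 neighbours → 0 H
  atom 7: C, bond orders sum to 4 (valence 4) → 0 H
  atom 8: O, bond orders sum to 2 (valence 2) → 0 H
  atom 9: O, bond orders sum to 2 (valence 2) → 0 H
  atom 10: C, bond orders sum to 1 (valence 4) → 3 H
  atom 11: aromatic c, 3 neighbours → 0 H
  atom 12: C, bond orders sum to 3 (valence 4) → 1 H
  atom 13: O, bond orders sum to 2 (valence 2) → 0 H
  atom 14: aromatic c, 3 neighbours → 0 H
  atom 15: C, bond orders sum to 4 (valence 4) → 0 H
  atom 16: N, bond orders sum to 3 (valence 3) → 0 H
Total hydrogens: 6.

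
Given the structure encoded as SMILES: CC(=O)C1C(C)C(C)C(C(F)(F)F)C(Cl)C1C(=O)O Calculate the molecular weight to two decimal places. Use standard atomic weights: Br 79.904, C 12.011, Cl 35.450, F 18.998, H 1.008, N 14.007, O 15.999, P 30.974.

First, the molecular formula is C12H16ClF3O3 (counting implicit H from valence).
  C: 12 × 12.011 = 144.132
  Cl: 1 × 35.450 = 35.450
  F: 3 × 18.998 = 56.994
  H: 16 × 1.008 = 16.128
  O: 3 × 15.999 = 47.997
Sum: 12×12.011 + 1×35.450 + 3×18.998 + 16×1.008 + 3×15.999 = 300.701 → 300.70 g/mol.

300.70 g/mol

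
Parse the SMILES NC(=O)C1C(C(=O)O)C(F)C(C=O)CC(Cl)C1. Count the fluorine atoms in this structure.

1

Scan the SMILES for F atoms (remember two-letter symbols like Cl and Br are single atoms).
Fluorine count: 1.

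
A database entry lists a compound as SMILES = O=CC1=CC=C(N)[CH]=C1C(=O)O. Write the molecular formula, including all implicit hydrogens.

C8H7NO3

Walk through each heavy atom and fill implicit hydrogens from standard valence (C 4, N 3, O 2, S 2, halogen 1):
  atom 1: O, bond orders sum to 2 (valence 2) → 0 H
  atom 2: C, bond orders sum to 3 (valence 4) → 1 H
  atom 3: C, bond orders sum to 4 (valence 4) → 0 H
  atom 4: C, bond orders sum to 3 (valence 4) → 1 H
  atom 5: C, bond orders sum to 3 (valence 4) → 1 H
  atom 6: C, bond orders sum to 4 (valence 4) → 0 H
  atom 7: N, bond orders sum to 1 (valence 3) → 2 H
  atom 8: C with explicit H count 1
  atom 9: C, bond orders sum to 4 (valence 4) → 0 H
  atom 10: C, bond orders sum to 4 (valence 4) → 0 H
  atom 11: O, bond orders sum to 2 (valence 2) → 0 H
  atom 12: O, bond orders sum to 1 (valence 2) → 1 H
Totals → C:8, H:7, N:1, O:3.
In Hill order: C8H7NO3.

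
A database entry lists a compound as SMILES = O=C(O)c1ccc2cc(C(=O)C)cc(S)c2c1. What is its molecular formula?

Walk through each heavy atom and fill implicit hydrogens from standard valence (C 4, N 3, O 2, S 2, halogen 1); for lowercase aromatic atoms, an aromatic c carries 1 H when it has two neighbours and 0 H with three, and aromatic n carries 0 H:
  atom 1: O, bond orders sum to 2 (valence 2) → 0 H
  atom 2: C, bond orders sum to 4 (valence 4) → 0 H
  atom 3: O, bond orders sum to 1 (valence 2) → 1 H
  atom 4: aromatic c, 3 neighbours → 0 H
  atom 5: aromatic c, 2 neighbours → 1 H
  atom 6: aromatic c, 2 neighbours → 1 H
  atom 7: aromatic c, 3 neighbours → 0 H
  atom 8: aromatic c, 2 neighbours → 1 H
  atom 9: aromatic c, 3 neighbours → 0 H
  atom 10: C, bond orders sum to 4 (valence 4) → 0 H
  atom 11: O, bond orders sum to 2 (valence 2) → 0 H
  atom 12: C, bond orders sum to 1 (valence 4) → 3 H
  atom 13: aromatic c, 2 neighbours → 1 H
  atom 14: aromatic c, 3 neighbours → 0 H
  atom 15: S, bond orders sum to 1 (valence 2) → 1 H
  atom 16: aromatic c, 3 neighbours → 0 H
  atom 17: aromatic c, 2 neighbours → 1 H
Totals → C:13, H:10, O:3, S:1.
In Hill order: C13H10O3S.

C13H10O3S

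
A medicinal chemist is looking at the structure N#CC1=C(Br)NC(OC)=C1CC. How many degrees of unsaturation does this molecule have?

Degree of unsaturation = (number of rings) + (number of π bonds).
Ring closures in the SMILES: 1.
π bonds: 2 double bonds (each 1 DoU), 1 triple bond (each 2 DoU) → 4 DoU from unsaturation.
Total DoU = 1 + 4 = 5.

5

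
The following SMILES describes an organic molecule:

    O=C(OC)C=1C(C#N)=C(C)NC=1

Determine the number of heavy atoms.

Every atom symbol written in the SMILES (organic subset) is one heavy atom; implicit H are not written.
Heavy atoms by element → C:8, N:2, O:2.
Total: 12.

12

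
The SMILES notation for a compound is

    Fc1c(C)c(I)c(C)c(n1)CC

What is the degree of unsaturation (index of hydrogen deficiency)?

Molecular formula: C9H11FIN.
DoU = (2C + 2 + N − H − X) / 2, where X is the halogen count and O/S are ignored.
    = (2·9 + 2 + 1 − 11 − 2) / 2 = 8 / 2 = 4.

4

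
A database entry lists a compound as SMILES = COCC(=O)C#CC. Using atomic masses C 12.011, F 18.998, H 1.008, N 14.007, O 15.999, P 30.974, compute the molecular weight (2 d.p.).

First, the molecular formula is C6H8O2 (counting implicit H from valence).
  C: 6 × 12.011 = 72.066
  H: 8 × 1.008 = 8.064
  O: 2 × 15.999 = 31.998
Sum: 6×12.011 + 8×1.008 + 2×15.999 = 112.128 → 112.13 g/mol.

112.13 g/mol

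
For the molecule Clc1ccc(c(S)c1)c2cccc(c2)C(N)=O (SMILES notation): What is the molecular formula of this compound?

C13H10ClNOS

Walk through each heavy atom and fill implicit hydrogens from standard valence (C 4, N 3, O 2, S 2, halogen 1); for lowercase aromatic atoms, an aromatic c carries 1 H when it has two neighbours and 0 H with three, and aromatic n carries 0 H:
  atom 1: Cl (halogen, monovalent) → 0 H
  atom 2: aromatic c, 3 neighbours → 0 H
  atom 3: aromatic c, 2 neighbours → 1 H
  atom 4: aromatic c, 2 neighbours → 1 H
  atom 5: aromatic c, 3 neighbours → 0 H
  atom 6: aromatic c, 3 neighbours → 0 H
  atom 7: S, bond orders sum to 1 (valence 2) → 1 H
  atom 8: aromatic c, 2 neighbours → 1 H
  atom 9: aromatic c, 3 neighbours → 0 H
  atom 10: aromatic c, 2 neighbours → 1 H
  atom 11: aromatic c, 2 neighbours → 1 H
  atom 12: aromatic c, 2 neighbours → 1 H
  atom 13: aromatic c, 3 neighbours → 0 H
  atom 14: aromatic c, 2 neighbours → 1 H
  atom 15: C, bond orders sum to 4 (valence 4) → 0 H
  atom 16: N, bond orders sum to 1 (valence 3) → 2 H
  atom 17: O, bond orders sum to 2 (valence 2) → 0 H
Totals → C:13, H:10, Cl:1, N:1, O:1, S:1.
In Hill order: C13H10ClNOS.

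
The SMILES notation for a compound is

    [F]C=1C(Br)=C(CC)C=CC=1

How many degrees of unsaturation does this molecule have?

4

Molecular formula: C8H8BrF.
DoU = (2C + 2 + N − H − X) / 2, where X is the halogen count and O/S are ignored.
    = (2·8 + 2 + 0 − 8 − 2) / 2 = 8 / 2 = 4.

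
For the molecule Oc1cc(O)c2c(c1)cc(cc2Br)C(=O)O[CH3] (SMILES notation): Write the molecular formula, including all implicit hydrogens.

C12H9BrO4

Walk through each heavy atom and fill implicit hydrogens from standard valence (C 4, N 3, O 2, S 2, halogen 1); for lowercase aromatic atoms, an aromatic c carries 1 H when it has two neighbours and 0 H with three, and aromatic n carries 0 H:
  atom 1: O, bond orders sum to 1 (valence 2) → 1 H
  atom 2: aromatic c, 3 neighbours → 0 H
  atom 3: aromatic c, 2 neighbours → 1 H
  atom 4: aromatic c, 3 neighbours → 0 H
  atom 5: O, bond orders sum to 1 (valence 2) → 1 H
  atom 6: aromatic c, 3 neighbours → 0 H
  atom 7: aromatic c, 3 neighbours → 0 H
  atom 8: aromatic c, 2 neighbours → 1 H
  atom 9: aromatic c, 2 neighbours → 1 H
  atom 10: aromatic c, 3 neighbours → 0 H
  atom 11: aromatic c, 2 neighbours → 1 H
  atom 12: aromatic c, 3 neighbours → 0 H
  atom 13: Br (halogen, monovalent) → 0 H
  atom 14: C, bond orders sum to 4 (valence 4) → 0 H
  atom 15: O, bond orders sum to 2 (valence 2) → 0 H
  atom 16: O, bond orders sum to 2 (valence 2) → 0 H
  atom 17: C with explicit H count 3
Totals → C:12, H:9, Br:1, O:4.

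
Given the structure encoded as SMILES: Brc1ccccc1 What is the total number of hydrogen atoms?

5

Walk through each heavy atom and fill implicit hydrogens from standard valence (C 4, N 3, O 2, S 2, halogen 1); for lowercase aromatic atoms, an aromatic c carries 1 H when it has two neighbours and 0 H with three, and aromatic n carries 0 H:
  atom 1: Br (halogen, monovalent) → 0 H
  atom 2: aromatic c, 3 neighbours → 0 H
  atom 3: aromatic c, 2 neighbours → 1 H
  atom 4: aromatic c, 2 neighbours → 1 H
  atom 5: aromatic c, 2 neighbours → 1 H
  atom 6: aromatic c, 2 neighbours → 1 H
  atom 7: aromatic c, 2 neighbours → 1 H
Total hydrogens: 5.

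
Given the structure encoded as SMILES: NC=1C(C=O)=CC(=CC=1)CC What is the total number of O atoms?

Scan the SMILES for O atoms (remember two-letter symbols like Cl and Br are single atoms).
Oxygen count: 1.

1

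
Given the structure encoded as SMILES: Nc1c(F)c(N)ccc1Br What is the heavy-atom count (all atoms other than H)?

Every atom symbol written in the SMILES (organic subset) is one heavy atom; implicit H are not written.
Heavy atoms by element → Br:1, C:6, F:1, N:2.
Total: 10.

10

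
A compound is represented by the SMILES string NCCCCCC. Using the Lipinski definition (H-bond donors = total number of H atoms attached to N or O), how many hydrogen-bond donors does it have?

Donors: find every N or O and count the H atoms it carries.
  atom 1 (N): bond orders sum to 1 → 2 H
Lipinski HBD = 2.

2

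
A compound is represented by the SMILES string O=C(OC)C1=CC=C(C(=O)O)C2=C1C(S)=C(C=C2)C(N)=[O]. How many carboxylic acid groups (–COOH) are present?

1

The carboxylic acid motif appears at heavy-atom position 9 in the SMILES.
Other groups present: 1 amide, 1 ester, 1 thiol.
Carboxylic acid count: 1.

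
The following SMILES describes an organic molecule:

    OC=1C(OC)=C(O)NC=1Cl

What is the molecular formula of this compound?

Walk through each heavy atom and fill implicit hydrogens from standard valence (C 4, N 3, O 2, S 2, halogen 1):
  atom 1: O, bond orders sum to 1 (valence 2) → 1 H
  atom 2: C, bond orders sum to 4 (valence 4) → 0 H
  atom 3: C, bond orders sum to 4 (valence 4) → 0 H
  atom 4: O, bond orders sum to 2 (valence 2) → 0 H
  atom 5: C, bond orders sum to 1 (valence 4) → 3 H
  atom 6: C, bond orders sum to 4 (valence 4) → 0 H
  atom 7: O, bond orders sum to 1 (valence 2) → 1 H
  atom 8: N, bond orders sum to 2 (valence 3) → 1 H
  atom 9: C, bond orders sum to 4 (valence 4) → 0 H
  atom 10: Cl (halogen, monovalent) → 0 H
Totals → C:5, H:6, Cl:1, N:1, O:3.

C5H6ClNO3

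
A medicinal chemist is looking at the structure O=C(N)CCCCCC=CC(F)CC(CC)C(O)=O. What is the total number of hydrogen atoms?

24

Walk through each heavy atom and fill implicit hydrogens from standard valence (C 4, N 3, O 2, S 2, halogen 1):
  atom 1: O, bond orders sum to 2 (valence 2) → 0 H
  atom 2: C, bond orders sum to 4 (valence 4) → 0 H
  atom 3: N, bond orders sum to 1 (valence 3) → 2 H
  atom 4: C, bond orders sum to 2 (valence 4) → 2 H
  atom 5: C, bond orders sum to 2 (valence 4) → 2 H
  atom 6: C, bond orders sum to 2 (valence 4) → 2 H
  atom 7: C, bond orders sum to 2 (valence 4) → 2 H
  atom 8: C, bond orders sum to 2 (valence 4) → 2 H
  atom 9: C, bond orders sum to 3 (valence 4) → 1 H
  atom 10: C, bond orders sum to 3 (valence 4) → 1 H
  atom 11: C, bond orders sum to 3 (valence 4) → 1 H
  atom 12: F (halogen, monovalent) → 0 H
  atom 13: C, bond orders sum to 2 (valence 4) → 2 H
  atom 14: C, bond orders sum to 3 (valence 4) → 1 H
  atom 15: C, bond orders sum to 2 (valence 4) → 2 H
  atom 16: C, bond orders sum to 1 (valence 4) → 3 H
  atom 17: C, bond orders sum to 4 (valence 4) → 0 H
  atom 18: O, bond orders sum to 1 (valence 2) → 1 H
  atom 19: O, bond orders sum to 2 (valence 2) → 0 H
Total hydrogens: 24.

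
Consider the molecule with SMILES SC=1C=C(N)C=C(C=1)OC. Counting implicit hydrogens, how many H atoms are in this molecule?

9

Walk through each heavy atom and fill implicit hydrogens from standard valence (C 4, N 3, O 2, S 2, halogen 1):
  atom 1: S, bond orders sum to 1 (valence 2) → 1 H
  atom 2: C, bond orders sum to 4 (valence 4) → 0 H
  atom 3: C, bond orders sum to 3 (valence 4) → 1 H
  atom 4: C, bond orders sum to 4 (valence 4) → 0 H
  atom 5: N, bond orders sum to 1 (valence 3) → 2 H
  atom 6: C, bond orders sum to 3 (valence 4) → 1 H
  atom 7: C, bond orders sum to 4 (valence 4) → 0 H
  atom 8: C, bond orders sum to 3 (valence 4) → 1 H
  atom 9: O, bond orders sum to 2 (valence 2) → 0 H
  atom 10: C, bond orders sum to 1 (valence 4) → 3 H
Total hydrogens: 9.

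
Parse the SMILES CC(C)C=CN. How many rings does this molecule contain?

In SMILES, each pair of matching ring-closure digits denotes one ring-closing bond; the number of such bonds equals the number of independent rings.
Ring-closure bonds here: 0.

0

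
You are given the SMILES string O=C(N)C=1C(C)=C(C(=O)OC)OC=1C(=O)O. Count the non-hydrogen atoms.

Every atom symbol written in the SMILES (organic subset) is one heavy atom; implicit H are not written.
Heavy atoms by element → C:9, N:1, O:6.
Total: 16.

16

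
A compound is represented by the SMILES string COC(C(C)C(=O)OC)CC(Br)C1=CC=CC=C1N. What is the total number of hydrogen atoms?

20

Walk through each heavy atom and fill implicit hydrogens from standard valence (C 4, N 3, O 2, S 2, halogen 1):
  atom 1: C, bond orders sum to 1 (valence 4) → 3 H
  atom 2: O, bond orders sum to 2 (valence 2) → 0 H
  atom 3: C, bond orders sum to 3 (valence 4) → 1 H
  atom 4: C, bond orders sum to 3 (valence 4) → 1 H
  atom 5: C, bond orders sum to 1 (valence 4) → 3 H
  atom 6: C, bond orders sum to 4 (valence 4) → 0 H
  atom 7: O, bond orders sum to 2 (valence 2) → 0 H
  atom 8: O, bond orders sum to 2 (valence 2) → 0 H
  atom 9: C, bond orders sum to 1 (valence 4) → 3 H
  atom 10: C, bond orders sum to 2 (valence 4) → 2 H
  atom 11: C, bond orders sum to 3 (valence 4) → 1 H
  atom 12: Br (halogen, monovalent) → 0 H
  atom 13: C, bond orders sum to 4 (valence 4) → 0 H
  atom 14: C, bond orders sum to 3 (valence 4) → 1 H
  atom 15: C, bond orders sum to 3 (valence 4) → 1 H
  atom 16: C, bond orders sum to 3 (valence 4) → 1 H
  atom 17: C, bond orders sum to 3 (valence 4) → 1 H
  atom 18: C, bond orders sum to 4 (valence 4) → 0 H
  atom 19: N, bond orders sum to 1 (valence 3) → 2 H
Total hydrogens: 20.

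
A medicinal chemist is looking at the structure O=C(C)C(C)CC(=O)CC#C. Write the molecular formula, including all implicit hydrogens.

C9H12O2

Walk through each heavy atom and fill implicit hydrogens from standard valence (C 4, N 3, O 2, S 2, halogen 1):
  atom 1: O, bond orders sum to 2 (valence 2) → 0 H
  atom 2: C, bond orders sum to 4 (valence 4) → 0 H
  atom 3: C, bond orders sum to 1 (valence 4) → 3 H
  atom 4: C, bond orders sum to 3 (valence 4) → 1 H
  atom 5: C, bond orders sum to 1 (valence 4) → 3 H
  atom 6: C, bond orders sum to 2 (valence 4) → 2 H
  atom 7: C, bond orders sum to 4 (valence 4) → 0 H
  atom 8: O, bond orders sum to 2 (valence 2) → 0 H
  atom 9: C, bond orders sum to 2 (valence 4) → 2 H
  atom 10: C, bond orders sum to 4 (valence 4) → 0 H
  atom 11: C, bond orders sum to 3 (valence 4) → 1 H
Totals → C:9, H:12, O:2.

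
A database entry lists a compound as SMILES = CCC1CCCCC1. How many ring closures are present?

In SMILES, each pair of matching ring-closure digits denotes one ring-closing bond; the number of such bonds equals the number of independent rings.
Ring-closure bonds here: 1.

1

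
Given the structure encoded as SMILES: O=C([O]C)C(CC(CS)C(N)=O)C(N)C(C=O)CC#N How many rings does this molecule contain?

0

In SMILES, each pair of matching ring-closure digits denotes one ring-closing bond; the number of such bonds equals the number of independent rings.
Ring-closure bonds here: 0.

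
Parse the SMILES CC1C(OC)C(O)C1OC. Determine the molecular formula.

Walk through each heavy atom and fill implicit hydrogens from standard valence (C 4, N 3, O 2, S 2, halogen 1):
  atom 1: C, bond orders sum to 1 (valence 4) → 3 H
  atom 2: C, bond orders sum to 3 (valence 4) → 1 H
  atom 3: C, bond orders sum to 3 (valence 4) → 1 H
  atom 4: O, bond orders sum to 2 (valence 2) → 0 H
  atom 5: C, bond orders sum to 1 (valence 4) → 3 H
  atom 6: C, bond orders sum to 3 (valence 4) → 1 H
  atom 7: O, bond orders sum to 1 (valence 2) → 1 H
  atom 8: C, bond orders sum to 3 (valence 4) → 1 H
  atom 9: O, bond orders sum to 2 (valence 2) → 0 H
  atom 10: C, bond orders sum to 1 (valence 4) → 3 H
Totals → C:7, H:14, O:3.
In Hill order: C7H14O3.

C7H14O3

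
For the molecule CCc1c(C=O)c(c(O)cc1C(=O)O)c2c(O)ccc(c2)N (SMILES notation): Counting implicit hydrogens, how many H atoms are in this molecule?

15

Walk through each heavy atom and fill implicit hydrogens from standard valence (C 4, N 3, O 2, S 2, halogen 1); for lowercase aromatic atoms, an aromatic c carries 1 H when it has two neighbours and 0 H with three, and aromatic n carries 0 H:
  atom 1: C, bond orders sum to 1 (valence 4) → 3 H
  atom 2: C, bond orders sum to 2 (valence 4) → 2 H
  atom 3: aromatic c, 3 neighbours → 0 H
  atom 4: aromatic c, 3 neighbours → 0 H
  atom 5: C, bond orders sum to 3 (valence 4) → 1 H
  atom 6: O, bond orders sum to 2 (valence 2) → 0 H
  atom 7: aromatic c, 3 neighbours → 0 H
  atom 8: aromatic c, 3 neighbours → 0 H
  atom 9: O, bond orders sum to 1 (valence 2) → 1 H
  atom 10: aromatic c, 2 neighbours → 1 H
  atom 11: aromatic c, 3 neighbours → 0 H
  atom 12: C, bond orders sum to 4 (valence 4) → 0 H
  atom 13: O, bond orders sum to 2 (valence 2) → 0 H
  atom 14: O, bond orders sum to 1 (valence 2) → 1 H
  atom 15: aromatic c, 3 neighbours → 0 H
  atom 16: aromatic c, 3 neighbours → 0 H
  atom 17: O, bond orders sum to 1 (valence 2) → 1 H
  atom 18: aromatic c, 2 neighbours → 1 H
  atom 19: aromatic c, 2 neighbours → 1 H
  atom 20: aromatic c, 3 neighbours → 0 H
  atom 21: aromatic c, 2 neighbours → 1 H
  atom 22: N, bond orders sum to 1 (valence 3) → 2 H
Total hydrogens: 15.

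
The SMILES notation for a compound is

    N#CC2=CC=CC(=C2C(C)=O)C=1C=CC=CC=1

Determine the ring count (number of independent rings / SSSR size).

2

In SMILES, each pair of matching ring-closure digits denotes one ring-closing bond; the number of such bonds equals the number of independent rings.
Ring-closure bonds here: 2.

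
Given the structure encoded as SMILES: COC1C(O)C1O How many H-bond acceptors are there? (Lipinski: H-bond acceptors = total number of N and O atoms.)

N atoms: 0; O atoms: 3.
Lipinski HBA = 0 + 3 = 3.

3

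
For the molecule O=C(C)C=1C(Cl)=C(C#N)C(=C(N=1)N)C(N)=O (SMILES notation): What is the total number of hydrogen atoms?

7

Walk through each heavy atom and fill implicit hydrogens from standard valence (C 4, N 3, O 2, S 2, halogen 1):
  atom 1: O, bond orders sum to 2 (valence 2) → 0 H
  atom 2: C, bond orders sum to 4 (valence 4) → 0 H
  atom 3: C, bond orders sum to 1 (valence 4) → 3 H
  atom 4: C, bond orders sum to 4 (valence 4) → 0 H
  atom 5: C, bond orders sum to 4 (valence 4) → 0 H
  atom 6: Cl (halogen, monovalent) → 0 H
  atom 7: C, bond orders sum to 4 (valence 4) → 0 H
  atom 8: C, bond orders sum to 4 (valence 4) → 0 H
  atom 9: N, bond orders sum to 3 (valence 3) → 0 H
  atom 10: C, bond orders sum to 4 (valence 4) → 0 H
  atom 11: C, bond orders sum to 4 (valence 4) → 0 H
  atom 12: N, bond orders sum to 3 (valence 3) → 0 H
  atom 13: N, bond orders sum to 1 (valence 3) → 2 H
  atom 14: C, bond orders sum to 4 (valence 4) → 0 H
  atom 15: N, bond orders sum to 1 (valence 3) → 2 H
  atom 16: O, bond orders sum to 2 (valence 2) → 0 H
Total hydrogens: 7.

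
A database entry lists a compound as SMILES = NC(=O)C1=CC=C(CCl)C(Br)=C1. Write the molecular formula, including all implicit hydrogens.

Walk through each heavy atom and fill implicit hydrogens from standard valence (C 4, N 3, O 2, S 2, halogen 1):
  atom 1: N, bond orders sum to 1 (valence 3) → 2 H
  atom 2: C, bond orders sum to 4 (valence 4) → 0 H
  atom 3: O, bond orders sum to 2 (valence 2) → 0 H
  atom 4: C, bond orders sum to 4 (valence 4) → 0 H
  atom 5: C, bond orders sum to 3 (valence 4) → 1 H
  atom 6: C, bond orders sum to 3 (valence 4) → 1 H
  atom 7: C, bond orders sum to 4 (valence 4) → 0 H
  atom 8: C, bond orders sum to 2 (valence 4) → 2 H
  atom 9: Cl (halogen, monovalent) → 0 H
  atom 10: C, bond orders sum to 4 (valence 4) → 0 H
  atom 11: Br (halogen, monovalent) → 0 H
  atom 12: C, bond orders sum to 3 (valence 4) → 1 H
Totals → C:8, H:7, Br:1, Cl:1, N:1, O:1.
In Hill order: C8H7BrClNO.

C8H7BrClNO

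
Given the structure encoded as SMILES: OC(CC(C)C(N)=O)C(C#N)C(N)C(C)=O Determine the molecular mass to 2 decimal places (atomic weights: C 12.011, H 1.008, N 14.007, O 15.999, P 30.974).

First, the molecular formula is C10H17N3O3 (counting implicit H from valence).
  C: 10 × 12.011 = 120.110
  H: 17 × 1.008 = 17.136
  N: 3 × 14.007 = 42.021
  O: 3 × 15.999 = 47.997
Sum: 10×12.011 + 17×1.008 + 3×14.007 + 3×15.999 = 227.264 → 227.26 g/mol.

227.26 g/mol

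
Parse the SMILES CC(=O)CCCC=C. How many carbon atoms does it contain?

7

Count every carbon token in the SMILES (each C, including those in ring-closure positions and inside branches).
Carbon count: 7.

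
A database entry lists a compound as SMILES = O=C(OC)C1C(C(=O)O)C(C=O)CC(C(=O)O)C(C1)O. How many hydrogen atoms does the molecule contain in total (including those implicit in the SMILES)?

16

Walk through each heavy atom and fill implicit hydrogens from standard valence (C 4, N 3, O 2, S 2, halogen 1):
  atom 1: O, bond orders sum to 2 (valence 2) → 0 H
  atom 2: C, bond orders sum to 4 (valence 4) → 0 H
  atom 3: O, bond orders sum to 2 (valence 2) → 0 H
  atom 4: C, bond orders sum to 1 (valence 4) → 3 H
  atom 5: C, bond orders sum to 3 (valence 4) → 1 H
  atom 6: C, bond orders sum to 3 (valence 4) → 1 H
  atom 7: C, bond orders sum to 4 (valence 4) → 0 H
  atom 8: O, bond orders sum to 2 (valence 2) → 0 H
  atom 9: O, bond orders sum to 1 (valence 2) → 1 H
  atom 10: C, bond orders sum to 3 (valence 4) → 1 H
  atom 11: C, bond orders sum to 3 (valence 4) → 1 H
  atom 12: O, bond orders sum to 2 (valence 2) → 0 H
  atom 13: C, bond orders sum to 2 (valence 4) → 2 H
  atom 14: C, bond orders sum to 3 (valence 4) → 1 H
  atom 15: C, bond orders sum to 4 (valence 4) → 0 H
  atom 16: O, bond orders sum to 2 (valence 2) → 0 H
  atom 17: O, bond orders sum to 1 (valence 2) → 1 H
  atom 18: C, bond orders sum to 3 (valence 4) → 1 H
  atom 19: C, bond orders sum to 2 (valence 4) → 2 H
  atom 20: O, bond orders sum to 1 (valence 2) → 1 H
Total hydrogens: 16.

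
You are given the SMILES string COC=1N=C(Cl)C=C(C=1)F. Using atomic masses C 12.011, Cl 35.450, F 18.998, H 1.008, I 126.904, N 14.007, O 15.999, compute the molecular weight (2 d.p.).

First, the molecular formula is C6H5ClFNO (counting implicit H from valence).
  C: 6 × 12.011 = 72.066
  Cl: 1 × 35.450 = 35.450
  F: 1 × 18.998 = 18.998
  H: 5 × 1.008 = 5.040
  N: 1 × 14.007 = 14.007
  O: 1 × 15.999 = 15.999
Sum: 6×12.011 + 1×35.450 + 1×18.998 + 5×1.008 + 1×14.007 + 1×15.999 = 161.560 → 161.56 g/mol.

161.56 g/mol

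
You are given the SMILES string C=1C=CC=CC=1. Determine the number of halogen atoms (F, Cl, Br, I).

0

Scan the SMILES for the halogen motif — none present.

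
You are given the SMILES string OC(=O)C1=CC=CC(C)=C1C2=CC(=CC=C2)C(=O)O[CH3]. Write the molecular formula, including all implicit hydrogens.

C16H14O4

Walk through each heavy atom and fill implicit hydrogens from standard valence (C 4, N 3, O 2, S 2, halogen 1):
  atom 1: O, bond orders sum to 1 (valence 2) → 1 H
  atom 2: C, bond orders sum to 4 (valence 4) → 0 H
  atom 3: O, bond orders sum to 2 (valence 2) → 0 H
  atom 4: C, bond orders sum to 4 (valence 4) → 0 H
  atom 5: C, bond orders sum to 3 (valence 4) → 1 H
  atom 6: C, bond orders sum to 3 (valence 4) → 1 H
  atom 7: C, bond orders sum to 3 (valence 4) → 1 H
  atom 8: C, bond orders sum to 4 (valence 4) → 0 H
  atom 9: C, bond orders sum to 1 (valence 4) → 3 H
  atom 10: C, bond orders sum to 4 (valence 4) → 0 H
  atom 11: C, bond orders sum to 4 (valence 4) → 0 H
  atom 12: C, bond orders sum to 3 (valence 4) → 1 H
  atom 13: C, bond orders sum to 4 (valence 4) → 0 H
  atom 14: C, bond orders sum to 3 (valence 4) → 1 H
  atom 15: C, bond orders sum to 3 (valence 4) → 1 H
  atom 16: C, bond orders sum to 3 (valence 4) → 1 H
  atom 17: C, bond orders sum to 4 (valence 4) → 0 H
  atom 18: O, bond orders sum to 2 (valence 2) → 0 H
  atom 19: O, bond orders sum to 2 (valence 2) → 0 H
  atom 20: C with explicit H count 3
Totals → C:16, H:14, O:4.
In Hill order: C16H14O4.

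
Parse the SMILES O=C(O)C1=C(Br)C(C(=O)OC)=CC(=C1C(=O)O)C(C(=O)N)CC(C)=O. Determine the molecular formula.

C15H14BrNO8

Walk through each heavy atom and fill implicit hydrogens from standard valence (C 4, N 3, O 2, S 2, halogen 1):
  atom 1: O, bond orders sum to 2 (valence 2) → 0 H
  atom 2: C, bond orders sum to 4 (valence 4) → 0 H
  atom 3: O, bond orders sum to 1 (valence 2) → 1 H
  atom 4: C, bond orders sum to 4 (valence 4) → 0 H
  atom 5: C, bond orders sum to 4 (valence 4) → 0 H
  atom 6: Br (halogen, monovalent) → 0 H
  atom 7: C, bond orders sum to 4 (valence 4) → 0 H
  atom 8: C, bond orders sum to 4 (valence 4) → 0 H
  atom 9: O, bond orders sum to 2 (valence 2) → 0 H
  atom 10: O, bond orders sum to 2 (valence 2) → 0 H
  atom 11: C, bond orders sum to 1 (valence 4) → 3 H
  atom 12: C, bond orders sum to 3 (valence 4) → 1 H
  atom 13: C, bond orders sum to 4 (valence 4) → 0 H
  atom 14: C, bond orders sum to 4 (valence 4) → 0 H
  atom 15: C, bond orders sum to 4 (valence 4) → 0 H
  atom 16: O, bond orders sum to 2 (valence 2) → 0 H
  atom 17: O, bond orders sum to 1 (valence 2) → 1 H
  atom 18: C, bond orders sum to 3 (valence 4) → 1 H
  atom 19: C, bond orders sum to 4 (valence 4) → 0 H
  atom 20: O, bond orders sum to 2 (valence 2) → 0 H
  atom 21: N, bond orders sum to 1 (valence 3) → 2 H
  atom 22: C, bond orders sum to 2 (valence 4) → 2 H
  atom 23: C, bond orders sum to 4 (valence 4) → 0 H
  atom 24: C, bond orders sum to 1 (valence 4) → 3 H
  atom 25: O, bond orders sum to 2 (valence 2) → 0 H
Totals → C:15, H:14, Br:1, N:1, O:8.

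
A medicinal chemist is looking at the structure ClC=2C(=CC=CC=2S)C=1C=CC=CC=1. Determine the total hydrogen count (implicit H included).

Walk through each heavy atom and fill implicit hydrogens from standard valence (C 4, N 3, O 2, S 2, halogen 1):
  atom 1: Cl (halogen, monovalent) → 0 H
  atom 2: C, bond orders sum to 4 (valence 4) → 0 H
  atom 3: C, bond orders sum to 4 (valence 4) → 0 H
  atom 4: C, bond orders sum to 3 (valence 4) → 1 H
  atom 5: C, bond orders sum to 3 (valence 4) → 1 H
  atom 6: C, bond orders sum to 3 (valence 4) → 1 H
  atom 7: C, bond orders sum to 4 (valence 4) → 0 H
  atom 8: S, bond orders sum to 1 (valence 2) → 1 H
  atom 9: C, bond orders sum to 4 (valence 4) → 0 H
  atom 10: C, bond orders sum to 3 (valence 4) → 1 H
  atom 11: C, bond orders sum to 3 (valence 4) → 1 H
  atom 12: C, bond orders sum to 3 (valence 4) → 1 H
  atom 13: C, bond orders sum to 3 (valence 4) → 1 H
  atom 14: C, bond orders sum to 3 (valence 4) → 1 H
Total hydrogens: 9.

9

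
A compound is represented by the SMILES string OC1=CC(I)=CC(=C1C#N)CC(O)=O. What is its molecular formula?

C9H6INO3

Walk through each heavy atom and fill implicit hydrogens from standard valence (C 4, N 3, O 2, S 2, halogen 1):
  atom 1: O, bond orders sum to 1 (valence 2) → 1 H
  atom 2: C, bond orders sum to 4 (valence 4) → 0 H
  atom 3: C, bond orders sum to 3 (valence 4) → 1 H
  atom 4: C, bond orders sum to 4 (valence 4) → 0 H
  atom 5: I (halogen, monovalent) → 0 H
  atom 6: C, bond orders sum to 3 (valence 4) → 1 H
  atom 7: C, bond orders sum to 4 (valence 4) → 0 H
  atom 8: C, bond orders sum to 4 (valence 4) → 0 H
  atom 9: C, bond orders sum to 4 (valence 4) → 0 H
  atom 10: N, bond orders sum to 3 (valence 3) → 0 H
  atom 11: C, bond orders sum to 2 (valence 4) → 2 H
  atom 12: C, bond orders sum to 4 (valence 4) → 0 H
  atom 13: O, bond orders sum to 1 (valence 2) → 1 H
  atom 14: O, bond orders sum to 2 (valence 2) → 0 H
Totals → C:9, H:6, I:1, N:1, O:3.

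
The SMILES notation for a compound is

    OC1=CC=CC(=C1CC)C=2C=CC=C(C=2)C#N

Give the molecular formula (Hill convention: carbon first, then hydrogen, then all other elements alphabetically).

Walk through each heavy atom and fill implicit hydrogens from standard valence (C 4, N 3, O 2, S 2, halogen 1):
  atom 1: O, bond orders sum to 1 (valence 2) → 1 H
  atom 2: C, bond orders sum to 4 (valence 4) → 0 H
  atom 3: C, bond orders sum to 3 (valence 4) → 1 H
  atom 4: C, bond orders sum to 3 (valence 4) → 1 H
  atom 5: C, bond orders sum to 3 (valence 4) → 1 H
  atom 6: C, bond orders sum to 4 (valence 4) → 0 H
  atom 7: C, bond orders sum to 4 (valence 4) → 0 H
  atom 8: C, bond orders sum to 2 (valence 4) → 2 H
  atom 9: C, bond orders sum to 1 (valence 4) → 3 H
  atom 10: C, bond orders sum to 4 (valence 4) → 0 H
  atom 11: C, bond orders sum to 3 (valence 4) → 1 H
  atom 12: C, bond orders sum to 3 (valence 4) → 1 H
  atom 13: C, bond orders sum to 3 (valence 4) → 1 H
  atom 14: C, bond orders sum to 4 (valence 4) → 0 H
  atom 15: C, bond orders sum to 3 (valence 4) → 1 H
  atom 16: C, bond orders sum to 4 (valence 4) → 0 H
  atom 17: N, bond orders sum to 3 (valence 3) → 0 H
Totals → C:15, H:13, N:1, O:1.

C15H13NO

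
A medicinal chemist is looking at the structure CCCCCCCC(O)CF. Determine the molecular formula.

Walk through each heavy atom and fill implicit hydrogens from standard valence (C 4, N 3, O 2, S 2, halogen 1):
  atom 1: C, bond orders sum to 1 (valence 4) → 3 H
  atom 2: C, bond orders sum to 2 (valence 4) → 2 H
  atom 3: C, bond orders sum to 2 (valence 4) → 2 H
  atom 4: C, bond orders sum to 2 (valence 4) → 2 H
  atom 5: C, bond orders sum to 2 (valence 4) → 2 H
  atom 6: C, bond orders sum to 2 (valence 4) → 2 H
  atom 7: C, bond orders sum to 2 (valence 4) → 2 H
  atom 8: C, bond orders sum to 3 (valence 4) → 1 H
  atom 9: O, bond orders sum to 1 (valence 2) → 1 H
  atom 10: C, bond orders sum to 2 (valence 4) → 2 H
  atom 11: F (halogen, monovalent) → 0 H
Totals → C:9, H:19, F:1, O:1.

C9H19FO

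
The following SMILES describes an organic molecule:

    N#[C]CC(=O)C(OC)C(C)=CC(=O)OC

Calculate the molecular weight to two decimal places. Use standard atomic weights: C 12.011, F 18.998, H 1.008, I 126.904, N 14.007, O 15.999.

First, the molecular formula is C10H13NO4 (counting implicit H from valence).
  C: 10 × 12.011 = 120.110
  H: 13 × 1.008 = 13.104
  N: 1 × 14.007 = 14.007
  O: 4 × 15.999 = 63.996
Sum: 10×12.011 + 13×1.008 + 1×14.007 + 4×15.999 = 211.217 → 211.22 g/mol.

211.22 g/mol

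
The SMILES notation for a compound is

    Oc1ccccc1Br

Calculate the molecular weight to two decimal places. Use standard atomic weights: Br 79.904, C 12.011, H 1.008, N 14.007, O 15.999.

173.01 g/mol

First, the molecular formula is C6H5BrO (counting implicit H from valence).
  Br: 1 × 79.904 = 79.904
  C: 6 × 12.011 = 72.066
  H: 5 × 1.008 = 5.040
  O: 1 × 15.999 = 15.999
Sum: 1×79.904 + 6×12.011 + 5×1.008 + 1×15.999 = 173.009 → 173.01 g/mol.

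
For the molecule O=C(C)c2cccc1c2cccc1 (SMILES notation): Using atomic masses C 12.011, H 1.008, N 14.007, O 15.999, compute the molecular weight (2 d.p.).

170.21 g/mol

First, the molecular formula is C12H10O (counting implicit H from valence).
  C: 12 × 12.011 = 144.132
  H: 10 × 1.008 = 10.080
  O: 1 × 15.999 = 15.999
Sum: 12×12.011 + 10×1.008 + 1×15.999 = 170.211 → 170.21 g/mol.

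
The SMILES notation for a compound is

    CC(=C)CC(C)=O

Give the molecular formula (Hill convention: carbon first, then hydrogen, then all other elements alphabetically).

C6H10O

Walk through each heavy atom and fill implicit hydrogens from standard valence (C 4, N 3, O 2, S 2, halogen 1):
  atom 1: C, bond orders sum to 1 (valence 4) → 3 H
  atom 2: C, bond orders sum to 4 (valence 4) → 0 H
  atom 3: C, bond orders sum to 2 (valence 4) → 2 H
  atom 4: C, bond orders sum to 2 (valence 4) → 2 H
  atom 5: C, bond orders sum to 4 (valence 4) → 0 H
  atom 6: C, bond orders sum to 1 (valence 4) → 3 H
  atom 7: O, bond orders sum to 2 (valence 2) → 0 H
Totals → C:6, H:10, O:1.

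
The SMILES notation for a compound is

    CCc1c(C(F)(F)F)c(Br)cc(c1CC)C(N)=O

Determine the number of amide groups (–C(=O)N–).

The amide motif appears at heavy-atom position 16 in the SMILES.
Amide count: 1.

1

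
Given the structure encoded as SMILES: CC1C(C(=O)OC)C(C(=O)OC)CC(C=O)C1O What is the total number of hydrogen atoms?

Walk through each heavy atom and fill implicit hydrogens from standard valence (C 4, N 3, O 2, S 2, halogen 1):
  atom 1: C, bond orders sum to 1 (valence 4) → 3 H
  atom 2: C, bond orders sum to 3 (valence 4) → 1 H
  atom 3: C, bond orders sum to 3 (valence 4) → 1 H
  atom 4: C, bond orders sum to 4 (valence 4) → 0 H
  atom 5: O, bond orders sum to 2 (valence 2) → 0 H
  atom 6: O, bond orders sum to 2 (valence 2) → 0 H
  atom 7: C, bond orders sum to 1 (valence 4) → 3 H
  atom 8: C, bond orders sum to 3 (valence 4) → 1 H
  atom 9: C, bond orders sum to 4 (valence 4) → 0 H
  atom 10: O, bond orders sum to 2 (valence 2) → 0 H
  atom 11: O, bond orders sum to 2 (valence 2) → 0 H
  atom 12: C, bond orders sum to 1 (valence 4) → 3 H
  atom 13: C, bond orders sum to 2 (valence 4) → 2 H
  atom 14: C, bond orders sum to 3 (valence 4) → 1 H
  atom 15: C, bond orders sum to 3 (valence 4) → 1 H
  atom 16: O, bond orders sum to 2 (valence 2) → 0 H
  atom 17: C, bond orders sum to 3 (valence 4) → 1 H
  atom 18: O, bond orders sum to 1 (valence 2) → 1 H
Total hydrogens: 18.

18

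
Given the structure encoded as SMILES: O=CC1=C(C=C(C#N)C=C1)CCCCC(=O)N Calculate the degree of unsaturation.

8

Degree of unsaturation = (number of rings) + (number of π bonds).
Ring closures in the SMILES: 1.
π bonds: 5 double bonds (each 1 DoU), 1 triple bond (each 2 DoU) → 7 DoU from unsaturation.
Total DoU = 1 + 7 = 8.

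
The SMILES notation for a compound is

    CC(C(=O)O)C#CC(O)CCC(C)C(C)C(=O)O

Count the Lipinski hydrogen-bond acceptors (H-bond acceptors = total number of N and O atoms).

N atoms: 0; O atoms: 5.
Lipinski HBA = 0 + 5 = 5.

5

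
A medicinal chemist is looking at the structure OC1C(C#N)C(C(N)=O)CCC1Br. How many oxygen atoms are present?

2

Scan the SMILES for O atoms (remember two-letter symbols like Cl and Br are single atoms).
Oxygen count: 2.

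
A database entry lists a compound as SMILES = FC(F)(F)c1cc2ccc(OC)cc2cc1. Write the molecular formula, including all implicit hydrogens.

C12H9F3O

Walk through each heavy atom and fill implicit hydrogens from standard valence (C 4, N 3, O 2, S 2, halogen 1); for lowercase aromatic atoms, an aromatic c carries 1 H when it has two neighbours and 0 H with three, and aromatic n carries 0 H:
  atom 1: F (halogen, monovalent) → 0 H
  atom 2: C, bond orders sum to 4 (valence 4) → 0 H
  atom 3: F (halogen, monovalent) → 0 H
  atom 4: F (halogen, monovalent) → 0 H
  atom 5: aromatic c, 3 neighbours → 0 H
  atom 6: aromatic c, 2 neighbours → 1 H
  atom 7: aromatic c, 3 neighbours → 0 H
  atom 8: aromatic c, 2 neighbours → 1 H
  atom 9: aromatic c, 2 neighbours → 1 H
  atom 10: aromatic c, 3 neighbours → 0 H
  atom 11: O, bond orders sum to 2 (valence 2) → 0 H
  atom 12: C, bond orders sum to 1 (valence 4) → 3 H
  atom 13: aromatic c, 2 neighbours → 1 H
  atom 14: aromatic c, 3 neighbours → 0 H
  atom 15: aromatic c, 2 neighbours → 1 H
  atom 16: aromatic c, 2 neighbours → 1 H
Totals → C:12, H:9, F:3, O:1.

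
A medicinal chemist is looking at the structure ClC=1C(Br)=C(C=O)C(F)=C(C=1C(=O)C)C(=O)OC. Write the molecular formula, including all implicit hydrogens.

C11H7BrClFO4

Walk through each heavy atom and fill implicit hydrogens from standard valence (C 4, N 3, O 2, S 2, halogen 1):
  atom 1: Cl (halogen, monovalent) → 0 H
  atom 2: C, bond orders sum to 4 (valence 4) → 0 H
  atom 3: C, bond orders sum to 4 (valence 4) → 0 H
  atom 4: Br (halogen, monovalent) → 0 H
  atom 5: C, bond orders sum to 4 (valence 4) → 0 H
  atom 6: C, bond orders sum to 3 (valence 4) → 1 H
  atom 7: O, bond orders sum to 2 (valence 2) → 0 H
  atom 8: C, bond orders sum to 4 (valence 4) → 0 H
  atom 9: F (halogen, monovalent) → 0 H
  atom 10: C, bond orders sum to 4 (valence 4) → 0 H
  atom 11: C, bond orders sum to 4 (valence 4) → 0 H
  atom 12: C, bond orders sum to 4 (valence 4) → 0 H
  atom 13: O, bond orders sum to 2 (valence 2) → 0 H
  atom 14: C, bond orders sum to 1 (valence 4) → 3 H
  atom 15: C, bond orders sum to 4 (valence 4) → 0 H
  atom 16: O, bond orders sum to 2 (valence 2) → 0 H
  atom 17: O, bond orders sum to 2 (valence 2) → 0 H
  atom 18: C, bond orders sum to 1 (valence 4) → 3 H
Totals → C:11, H:7, Br:1, Cl:1, F:1, O:4.
In Hill order: C11H7BrClFO4.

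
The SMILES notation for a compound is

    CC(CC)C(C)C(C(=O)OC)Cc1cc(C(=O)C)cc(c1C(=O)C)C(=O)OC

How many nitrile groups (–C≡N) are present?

0

Scan the SMILES for the nitrile motif — none present.
Groups that are present: 2 ester, 2 ketone.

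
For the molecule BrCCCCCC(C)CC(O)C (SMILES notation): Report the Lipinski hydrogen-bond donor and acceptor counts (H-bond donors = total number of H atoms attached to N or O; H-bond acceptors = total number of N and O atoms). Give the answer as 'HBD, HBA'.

Donors: find every N or O and count the H atoms it carries.
  atom 11 (O): bond orders sum to 1 → 1 H
Lipinski HBD = 1.
Acceptors: N atoms = 0, O atoms = 1 → HBA = 1.

1, 1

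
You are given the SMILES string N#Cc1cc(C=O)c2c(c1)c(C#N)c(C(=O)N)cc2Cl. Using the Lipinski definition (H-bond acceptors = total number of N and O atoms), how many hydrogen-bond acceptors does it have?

5

N atoms: 3; O atoms: 2.
Lipinski HBA = 3 + 2 = 5.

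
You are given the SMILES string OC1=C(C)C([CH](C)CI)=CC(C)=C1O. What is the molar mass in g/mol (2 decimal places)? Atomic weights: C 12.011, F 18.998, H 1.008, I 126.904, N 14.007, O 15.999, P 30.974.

First, the molecular formula is C11H15IO2 (counting implicit H from valence).
  C: 11 × 12.011 = 132.121
  H: 15 × 1.008 = 15.120
  I: 1 × 126.904 = 126.904
  O: 2 × 15.999 = 31.998
Sum: 11×12.011 + 15×1.008 + 1×126.904 + 2×15.999 = 306.143 → 306.14 g/mol.

306.14 g/mol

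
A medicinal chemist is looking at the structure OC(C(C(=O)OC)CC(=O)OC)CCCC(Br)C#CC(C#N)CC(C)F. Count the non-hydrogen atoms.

Every atom symbol written in the SMILES (organic subset) is one heavy atom; implicit H are not written.
Heavy atoms by element → Br:1, C:18, F:1, N:1, O:5.
Total: 26.

26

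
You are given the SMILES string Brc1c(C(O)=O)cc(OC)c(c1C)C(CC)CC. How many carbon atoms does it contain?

Count every carbon token in the SMILES (each C, including those in ring-closure positions and inside branches).
Carbon count: 14.

14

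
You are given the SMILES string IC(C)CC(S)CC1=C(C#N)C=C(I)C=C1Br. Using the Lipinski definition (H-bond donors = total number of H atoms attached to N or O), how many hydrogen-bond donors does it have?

0

Donors: find every N or O and count the H atoms it carries.
  atom 11 (N): bond orders sum to 3 → 0 H
Lipinski HBD = 0.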